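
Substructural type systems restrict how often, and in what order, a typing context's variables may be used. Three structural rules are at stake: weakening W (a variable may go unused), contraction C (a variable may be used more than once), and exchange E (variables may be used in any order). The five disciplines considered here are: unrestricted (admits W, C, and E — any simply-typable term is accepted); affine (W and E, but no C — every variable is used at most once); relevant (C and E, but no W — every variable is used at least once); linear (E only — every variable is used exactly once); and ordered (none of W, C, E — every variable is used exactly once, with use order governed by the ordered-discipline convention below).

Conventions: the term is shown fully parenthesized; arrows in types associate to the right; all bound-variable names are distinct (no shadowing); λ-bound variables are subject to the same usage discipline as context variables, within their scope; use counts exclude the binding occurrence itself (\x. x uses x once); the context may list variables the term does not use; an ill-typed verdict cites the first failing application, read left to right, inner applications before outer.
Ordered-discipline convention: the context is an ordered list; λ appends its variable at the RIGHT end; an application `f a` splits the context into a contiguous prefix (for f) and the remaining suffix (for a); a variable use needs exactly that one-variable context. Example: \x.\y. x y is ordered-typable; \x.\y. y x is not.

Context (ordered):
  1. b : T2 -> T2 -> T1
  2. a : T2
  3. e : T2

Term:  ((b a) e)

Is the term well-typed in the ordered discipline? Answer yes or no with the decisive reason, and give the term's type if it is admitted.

yes — one use each (b, a, e); ordered split holds; term : T1
counts: b: 1×; a: 1×; e: 1×
left-to-right use order: b, a, e
typing: well-typed — term : T1
summary: ordered ✓ | linear ✓ | affine ✓ | relevant ✓ | unrestricted ✓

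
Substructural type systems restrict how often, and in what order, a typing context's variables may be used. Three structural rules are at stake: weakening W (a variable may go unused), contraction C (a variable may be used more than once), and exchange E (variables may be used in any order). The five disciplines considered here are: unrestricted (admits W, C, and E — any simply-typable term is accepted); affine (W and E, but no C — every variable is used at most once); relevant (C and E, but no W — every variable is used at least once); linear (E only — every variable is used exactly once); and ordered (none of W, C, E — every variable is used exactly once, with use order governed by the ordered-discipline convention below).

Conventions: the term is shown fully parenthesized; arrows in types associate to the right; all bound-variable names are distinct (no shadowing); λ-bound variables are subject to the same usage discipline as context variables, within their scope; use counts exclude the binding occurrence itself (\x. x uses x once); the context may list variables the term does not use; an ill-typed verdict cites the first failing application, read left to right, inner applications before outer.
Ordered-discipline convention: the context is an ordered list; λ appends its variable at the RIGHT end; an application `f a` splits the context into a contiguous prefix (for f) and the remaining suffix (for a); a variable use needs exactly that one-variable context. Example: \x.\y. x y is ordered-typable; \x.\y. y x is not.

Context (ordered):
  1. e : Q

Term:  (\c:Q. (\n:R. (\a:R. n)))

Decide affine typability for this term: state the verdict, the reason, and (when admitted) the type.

yes — none of e, c, n, a used more than once; term : Q → R → R → R
variable uses: e=0; c [bound]=0; n [bound]=1; a [bound]=0
left-to-right use order: n
typing: well-typed — term : Q → R → R → R
per-discipline verdicts: ordered ✗ · linear ✗ · affine ✓ · relevant ✗ · unrestricted ✓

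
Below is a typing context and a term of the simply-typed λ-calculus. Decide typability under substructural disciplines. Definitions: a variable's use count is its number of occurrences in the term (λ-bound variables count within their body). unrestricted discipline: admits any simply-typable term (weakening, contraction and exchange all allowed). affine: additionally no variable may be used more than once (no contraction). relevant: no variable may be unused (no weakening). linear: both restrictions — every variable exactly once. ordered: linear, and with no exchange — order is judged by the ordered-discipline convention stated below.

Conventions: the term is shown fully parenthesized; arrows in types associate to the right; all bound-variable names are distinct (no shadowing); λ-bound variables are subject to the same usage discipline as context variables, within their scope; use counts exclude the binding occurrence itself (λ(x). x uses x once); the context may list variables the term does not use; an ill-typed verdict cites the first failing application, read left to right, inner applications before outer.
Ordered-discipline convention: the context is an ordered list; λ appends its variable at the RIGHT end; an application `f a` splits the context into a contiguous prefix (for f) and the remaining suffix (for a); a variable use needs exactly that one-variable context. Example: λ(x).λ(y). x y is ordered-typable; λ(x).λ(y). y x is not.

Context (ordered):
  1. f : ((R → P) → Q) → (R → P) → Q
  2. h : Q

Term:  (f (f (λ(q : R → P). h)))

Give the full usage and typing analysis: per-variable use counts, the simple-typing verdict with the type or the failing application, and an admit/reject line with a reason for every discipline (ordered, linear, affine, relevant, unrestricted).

usage: f: 2×, h: 1×, q (λ-bound): 0×
use order (left to right): f, f, h
typing: the term checks, with type (R → P) → Q
ordered ✗ (f ×2 used more than once (contraction); q never used (weakening))
linear ✗ (f ×2 used more than once (contraction); q never used (weakening))
affine ✗ (f ×2 used more than once (contraction))
relevant ✗ (q never used (weakening))
unrestricted ✓ (type-checks ((R → P) → Q) and nothing is barred)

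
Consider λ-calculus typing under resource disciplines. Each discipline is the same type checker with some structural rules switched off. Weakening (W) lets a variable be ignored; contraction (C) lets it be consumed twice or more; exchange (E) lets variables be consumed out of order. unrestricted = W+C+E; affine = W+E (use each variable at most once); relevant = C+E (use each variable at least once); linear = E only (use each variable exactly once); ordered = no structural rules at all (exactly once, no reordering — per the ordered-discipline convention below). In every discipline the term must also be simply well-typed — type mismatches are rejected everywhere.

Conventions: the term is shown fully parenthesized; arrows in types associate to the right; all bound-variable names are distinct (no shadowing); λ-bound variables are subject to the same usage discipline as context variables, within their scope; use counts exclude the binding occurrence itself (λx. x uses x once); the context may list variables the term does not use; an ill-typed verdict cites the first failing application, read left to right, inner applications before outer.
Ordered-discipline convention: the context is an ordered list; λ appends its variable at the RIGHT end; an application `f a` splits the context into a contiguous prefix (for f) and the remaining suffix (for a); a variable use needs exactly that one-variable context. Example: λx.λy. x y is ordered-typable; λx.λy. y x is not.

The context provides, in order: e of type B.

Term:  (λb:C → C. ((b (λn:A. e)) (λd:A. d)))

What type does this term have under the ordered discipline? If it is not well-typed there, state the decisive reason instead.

not well-typed under ordered — not simply typable
usage: e: 1×; b (λ-bound): 1×; n (λ-bound): 0×; d (λ-bound): 1×
order of uses: b, e, d
typing: ill-typed: an application expects C but receives A → B
per-discipline verdicts: ordered ✗ | linear ✗ | affine ✗ | relevant ✗ | unrestricted ✗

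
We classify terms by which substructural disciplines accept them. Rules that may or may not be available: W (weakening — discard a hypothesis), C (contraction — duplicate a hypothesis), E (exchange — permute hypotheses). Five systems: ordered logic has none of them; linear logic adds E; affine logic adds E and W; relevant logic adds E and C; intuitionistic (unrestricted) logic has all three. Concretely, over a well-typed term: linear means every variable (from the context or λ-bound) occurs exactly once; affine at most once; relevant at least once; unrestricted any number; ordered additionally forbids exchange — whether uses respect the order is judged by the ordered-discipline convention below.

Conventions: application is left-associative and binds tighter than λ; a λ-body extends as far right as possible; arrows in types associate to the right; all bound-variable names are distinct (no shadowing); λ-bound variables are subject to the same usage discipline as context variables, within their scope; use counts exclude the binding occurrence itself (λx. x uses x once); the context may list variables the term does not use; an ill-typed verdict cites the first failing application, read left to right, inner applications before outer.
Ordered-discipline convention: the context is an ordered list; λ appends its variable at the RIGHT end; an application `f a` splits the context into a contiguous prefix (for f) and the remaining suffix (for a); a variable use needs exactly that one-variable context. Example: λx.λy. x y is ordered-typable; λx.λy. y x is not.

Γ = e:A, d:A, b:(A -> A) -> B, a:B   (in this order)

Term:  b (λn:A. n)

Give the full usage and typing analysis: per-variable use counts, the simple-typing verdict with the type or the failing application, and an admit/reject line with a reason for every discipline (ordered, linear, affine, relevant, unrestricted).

counts: e: 0; d: 0; b: 1; a: 0; n (λ-bound): 1
uses in reading order: b, n
typing: well-typed at B
ordered: ✗ — unused: e, d, a — weakening required
linear: ✗ — unused: e, d, a — weakening required
affine: ✓ — none of e, d, b, a, n used more than once
relevant: ✗ — unused: e, d, a — weakening required
unrestricted: ✓ — typability at B is all that's needed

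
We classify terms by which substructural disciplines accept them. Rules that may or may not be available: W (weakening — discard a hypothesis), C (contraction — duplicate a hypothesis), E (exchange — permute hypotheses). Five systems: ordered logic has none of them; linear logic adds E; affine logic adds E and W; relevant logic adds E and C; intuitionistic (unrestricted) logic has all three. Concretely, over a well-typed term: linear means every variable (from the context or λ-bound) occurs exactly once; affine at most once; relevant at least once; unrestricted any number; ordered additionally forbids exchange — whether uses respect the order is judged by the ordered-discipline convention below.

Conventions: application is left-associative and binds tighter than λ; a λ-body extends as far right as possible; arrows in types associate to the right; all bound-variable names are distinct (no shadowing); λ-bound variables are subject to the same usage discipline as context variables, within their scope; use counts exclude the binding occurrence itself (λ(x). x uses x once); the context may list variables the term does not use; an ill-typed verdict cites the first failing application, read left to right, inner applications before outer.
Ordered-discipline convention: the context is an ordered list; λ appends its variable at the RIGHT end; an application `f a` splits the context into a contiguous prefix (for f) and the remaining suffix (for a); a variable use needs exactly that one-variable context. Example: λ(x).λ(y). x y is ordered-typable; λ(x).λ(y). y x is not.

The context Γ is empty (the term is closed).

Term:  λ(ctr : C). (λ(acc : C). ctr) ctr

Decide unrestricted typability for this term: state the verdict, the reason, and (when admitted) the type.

yes — simply typable at C -> C; W, C, E all held; term : C -> C
counts: ctr (bound) ×2; acc (bound) ×0
uses in reading order: ctr, ctr
typing: well-typed at C -> C
across the five disciplines: ordered ✗, linear ✗, affine ✗, relevant ✗, unrestricted ✓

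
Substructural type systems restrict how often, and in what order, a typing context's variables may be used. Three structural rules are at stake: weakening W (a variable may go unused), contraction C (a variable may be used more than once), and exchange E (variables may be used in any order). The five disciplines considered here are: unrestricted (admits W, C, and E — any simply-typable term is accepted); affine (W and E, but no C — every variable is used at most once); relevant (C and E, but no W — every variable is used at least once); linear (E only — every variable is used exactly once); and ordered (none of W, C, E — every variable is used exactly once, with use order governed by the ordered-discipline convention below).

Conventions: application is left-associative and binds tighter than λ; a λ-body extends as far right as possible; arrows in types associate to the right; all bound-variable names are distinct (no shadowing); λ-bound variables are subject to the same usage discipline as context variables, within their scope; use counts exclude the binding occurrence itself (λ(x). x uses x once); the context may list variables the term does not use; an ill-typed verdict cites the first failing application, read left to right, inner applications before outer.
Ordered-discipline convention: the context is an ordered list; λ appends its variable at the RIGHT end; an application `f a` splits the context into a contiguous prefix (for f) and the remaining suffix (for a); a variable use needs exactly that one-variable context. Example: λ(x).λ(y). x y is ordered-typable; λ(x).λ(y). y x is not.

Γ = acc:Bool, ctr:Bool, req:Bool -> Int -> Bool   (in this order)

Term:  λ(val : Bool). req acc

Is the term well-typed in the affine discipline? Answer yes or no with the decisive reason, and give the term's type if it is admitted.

yes — at most one use each (acc, ctr, req, val); term : Bool -> Int -> Bool
usage: acc: 1, ctr: 0, req: 1, val (bound): 0
use order (left to right): req, acc
typing: well-typed — term : Bool -> Int -> Bool
summary: ordered ✗, linear ✗, affine ✓, relevant ✗, unrestricted ✓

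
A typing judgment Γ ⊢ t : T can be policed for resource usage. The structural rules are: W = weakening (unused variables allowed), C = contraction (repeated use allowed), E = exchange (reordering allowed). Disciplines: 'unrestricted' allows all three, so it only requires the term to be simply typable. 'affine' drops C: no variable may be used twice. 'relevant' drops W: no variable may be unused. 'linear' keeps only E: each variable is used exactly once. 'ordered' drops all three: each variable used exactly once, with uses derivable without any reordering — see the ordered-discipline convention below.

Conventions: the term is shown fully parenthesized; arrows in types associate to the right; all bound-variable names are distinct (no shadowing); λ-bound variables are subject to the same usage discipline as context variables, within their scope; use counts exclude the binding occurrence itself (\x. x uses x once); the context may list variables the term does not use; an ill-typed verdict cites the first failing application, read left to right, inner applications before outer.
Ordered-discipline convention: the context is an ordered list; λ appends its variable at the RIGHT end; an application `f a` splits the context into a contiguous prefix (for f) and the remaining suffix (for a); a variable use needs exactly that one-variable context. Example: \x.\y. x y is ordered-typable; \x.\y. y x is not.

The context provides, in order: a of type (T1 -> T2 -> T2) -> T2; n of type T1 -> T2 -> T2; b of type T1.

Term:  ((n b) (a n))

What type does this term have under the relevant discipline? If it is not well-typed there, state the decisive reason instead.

term : T2
variable uses: a=1; n=2; b=1
use order (left to right): n, b, a, n
typing: ✓ — T2
across the five disciplines: ordered ✗; linear ✗; affine ✗; relevant ✓; unrestricted ✓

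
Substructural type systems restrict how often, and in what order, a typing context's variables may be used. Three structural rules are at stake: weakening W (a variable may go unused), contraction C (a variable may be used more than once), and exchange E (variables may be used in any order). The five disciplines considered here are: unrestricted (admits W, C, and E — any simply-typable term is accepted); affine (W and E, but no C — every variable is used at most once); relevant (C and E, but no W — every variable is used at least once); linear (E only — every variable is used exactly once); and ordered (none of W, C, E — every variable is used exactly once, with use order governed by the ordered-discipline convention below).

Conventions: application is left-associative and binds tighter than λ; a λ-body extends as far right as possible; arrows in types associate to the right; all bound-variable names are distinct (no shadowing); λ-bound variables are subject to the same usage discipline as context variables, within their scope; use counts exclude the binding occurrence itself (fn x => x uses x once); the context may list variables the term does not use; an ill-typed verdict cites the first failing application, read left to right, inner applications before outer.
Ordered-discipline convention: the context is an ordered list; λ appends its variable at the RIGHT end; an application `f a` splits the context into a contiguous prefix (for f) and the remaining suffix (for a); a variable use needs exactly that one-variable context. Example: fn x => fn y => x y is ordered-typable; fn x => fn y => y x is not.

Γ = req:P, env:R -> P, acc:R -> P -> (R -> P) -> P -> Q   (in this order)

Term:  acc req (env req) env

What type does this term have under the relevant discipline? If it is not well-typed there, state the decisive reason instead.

not well-typed under relevant — the type mismatch rejects it
counts: req ×2; env ×2; acc ×1
left-to-right use order: acc, req, env, req, env
typing: ill-typed: an application expects R but receives P
all disciplines: ordered ✗ · linear ✗ · affine ✗ · relevant ✗ · unrestricted ✗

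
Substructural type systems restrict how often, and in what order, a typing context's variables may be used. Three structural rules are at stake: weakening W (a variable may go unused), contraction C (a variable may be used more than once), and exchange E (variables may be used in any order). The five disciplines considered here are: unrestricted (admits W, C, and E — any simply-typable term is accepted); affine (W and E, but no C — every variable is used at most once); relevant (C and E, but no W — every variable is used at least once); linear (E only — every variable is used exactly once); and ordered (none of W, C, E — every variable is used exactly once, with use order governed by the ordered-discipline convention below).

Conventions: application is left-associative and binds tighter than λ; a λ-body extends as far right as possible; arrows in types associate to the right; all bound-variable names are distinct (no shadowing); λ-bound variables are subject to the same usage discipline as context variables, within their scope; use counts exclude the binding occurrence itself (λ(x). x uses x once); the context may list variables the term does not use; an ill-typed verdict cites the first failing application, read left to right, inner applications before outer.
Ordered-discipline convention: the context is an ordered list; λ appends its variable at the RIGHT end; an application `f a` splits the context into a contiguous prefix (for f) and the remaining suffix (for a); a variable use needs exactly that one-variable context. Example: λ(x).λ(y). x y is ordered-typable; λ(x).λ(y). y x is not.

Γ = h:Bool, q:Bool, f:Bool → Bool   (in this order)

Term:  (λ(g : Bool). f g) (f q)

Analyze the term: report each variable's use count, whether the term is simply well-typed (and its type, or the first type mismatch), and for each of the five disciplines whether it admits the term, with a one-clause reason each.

variable uses: h: 0; q: 1; f: 2; g (bound): 1
uses in reading order: f, g, f, q
typing: well-typed at Bool
ordered: ✗, needs contraction — f ×2; h never used (weakening)
linear: ✗, needs contraction — f ×2; h never used (weakening)
affine: ✗, needs contraction — f ×2
relevant: ✗, h never used (weakening)
unrestricted: ✓, simply typable at Bool; W, C, E all held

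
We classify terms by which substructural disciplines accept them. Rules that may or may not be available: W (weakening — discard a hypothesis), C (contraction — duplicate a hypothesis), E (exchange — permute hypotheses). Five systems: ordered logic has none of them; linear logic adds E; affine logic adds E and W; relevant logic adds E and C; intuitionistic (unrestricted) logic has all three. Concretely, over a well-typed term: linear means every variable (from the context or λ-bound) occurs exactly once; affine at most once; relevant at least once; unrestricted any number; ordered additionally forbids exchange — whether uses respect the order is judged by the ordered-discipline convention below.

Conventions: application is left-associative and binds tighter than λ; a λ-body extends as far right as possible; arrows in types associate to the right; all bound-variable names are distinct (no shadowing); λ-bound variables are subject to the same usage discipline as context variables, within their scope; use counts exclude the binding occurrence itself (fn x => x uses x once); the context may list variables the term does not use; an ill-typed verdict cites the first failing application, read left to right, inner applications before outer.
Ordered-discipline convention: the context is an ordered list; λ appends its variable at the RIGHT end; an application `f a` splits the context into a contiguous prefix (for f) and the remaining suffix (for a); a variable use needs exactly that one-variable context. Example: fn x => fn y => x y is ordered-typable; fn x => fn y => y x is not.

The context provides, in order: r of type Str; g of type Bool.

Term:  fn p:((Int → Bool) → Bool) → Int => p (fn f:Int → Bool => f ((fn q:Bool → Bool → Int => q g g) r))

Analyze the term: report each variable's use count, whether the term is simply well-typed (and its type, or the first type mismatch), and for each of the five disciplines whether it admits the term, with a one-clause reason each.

usage: r=1, g=2, p (bound)=1, f (bound)=1, q (bound)=1
uses in reading order: p, f, q, g, g, r
typing: ill-typed: argument of type Str where Bool → Bool → Int is required
ordered: ✗ — not simply typable
linear: ✗ — fails simple typing
affine: ✗ — a type mismatch blocks all five
relevant: ✗ — the type mismatch rejects it
unrestricted: ✗ — not simply typable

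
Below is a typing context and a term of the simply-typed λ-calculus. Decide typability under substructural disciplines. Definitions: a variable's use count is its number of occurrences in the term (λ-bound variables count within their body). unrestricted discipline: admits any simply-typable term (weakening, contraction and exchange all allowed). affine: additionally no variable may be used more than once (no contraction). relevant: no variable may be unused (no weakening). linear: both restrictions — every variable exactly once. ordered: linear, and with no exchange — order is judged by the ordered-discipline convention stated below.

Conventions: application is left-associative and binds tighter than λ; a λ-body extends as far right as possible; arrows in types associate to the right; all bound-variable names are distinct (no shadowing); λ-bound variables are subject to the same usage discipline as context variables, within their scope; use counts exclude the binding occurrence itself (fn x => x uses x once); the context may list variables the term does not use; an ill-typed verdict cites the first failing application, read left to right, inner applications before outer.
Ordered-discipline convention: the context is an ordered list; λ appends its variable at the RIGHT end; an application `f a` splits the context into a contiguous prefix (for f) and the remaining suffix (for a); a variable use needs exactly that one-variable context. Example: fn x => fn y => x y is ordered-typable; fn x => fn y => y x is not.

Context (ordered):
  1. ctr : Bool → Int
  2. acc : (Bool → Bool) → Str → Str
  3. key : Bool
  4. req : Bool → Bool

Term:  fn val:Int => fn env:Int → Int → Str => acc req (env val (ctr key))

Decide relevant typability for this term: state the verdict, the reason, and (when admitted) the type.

yes — at least one use each (ctr, acc, key, req, val, env); term : Int → (Int → Int → Str) → Str
variable uses: ctr: 1×, acc: 1×, key: 1×, req: 1×, val [bound]: 1×, env [bound]: 1×
uses in reading order: acc, req, env, val, ctr, key
typing: the term checks, with type Int → (Int → Int → Str) → Str
across the five disciplines: ordered ✗ · linear ✓ · affine ✓ · relevant ✓ · unrestricted ✓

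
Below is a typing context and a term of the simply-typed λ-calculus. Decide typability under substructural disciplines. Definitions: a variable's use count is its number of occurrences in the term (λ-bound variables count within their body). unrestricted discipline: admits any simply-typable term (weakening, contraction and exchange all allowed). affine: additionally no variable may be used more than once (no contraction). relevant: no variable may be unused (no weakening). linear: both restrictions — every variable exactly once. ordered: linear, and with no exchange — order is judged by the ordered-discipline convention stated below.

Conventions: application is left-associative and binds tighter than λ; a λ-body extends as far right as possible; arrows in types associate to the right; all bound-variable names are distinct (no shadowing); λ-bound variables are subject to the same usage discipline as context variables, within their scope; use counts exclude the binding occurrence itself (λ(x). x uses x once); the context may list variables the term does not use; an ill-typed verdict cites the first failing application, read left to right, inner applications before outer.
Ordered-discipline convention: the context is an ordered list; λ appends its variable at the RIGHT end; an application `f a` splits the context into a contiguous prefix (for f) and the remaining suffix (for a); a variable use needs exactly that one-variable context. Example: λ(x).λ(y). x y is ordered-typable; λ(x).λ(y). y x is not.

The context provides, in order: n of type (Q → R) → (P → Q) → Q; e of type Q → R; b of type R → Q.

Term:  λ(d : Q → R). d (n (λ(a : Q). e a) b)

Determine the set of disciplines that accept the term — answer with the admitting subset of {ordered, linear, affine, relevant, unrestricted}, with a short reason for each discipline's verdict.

admitting disciplines: none
counts: n=1, e=1, b=1, d (bound)=1, a (bound)=1
uses in reading order: d, n, e, a, b
typing: ill-typed: a function awaiting P → Q gets R → Q
ordered: ✗ — fails simple typing
linear: ✗ — a type mismatch blocks all five
affine: ✗ — the type mismatch rejects it
relevant: ✗ — not simply typable
unrestricted: ✗ — fails simple typing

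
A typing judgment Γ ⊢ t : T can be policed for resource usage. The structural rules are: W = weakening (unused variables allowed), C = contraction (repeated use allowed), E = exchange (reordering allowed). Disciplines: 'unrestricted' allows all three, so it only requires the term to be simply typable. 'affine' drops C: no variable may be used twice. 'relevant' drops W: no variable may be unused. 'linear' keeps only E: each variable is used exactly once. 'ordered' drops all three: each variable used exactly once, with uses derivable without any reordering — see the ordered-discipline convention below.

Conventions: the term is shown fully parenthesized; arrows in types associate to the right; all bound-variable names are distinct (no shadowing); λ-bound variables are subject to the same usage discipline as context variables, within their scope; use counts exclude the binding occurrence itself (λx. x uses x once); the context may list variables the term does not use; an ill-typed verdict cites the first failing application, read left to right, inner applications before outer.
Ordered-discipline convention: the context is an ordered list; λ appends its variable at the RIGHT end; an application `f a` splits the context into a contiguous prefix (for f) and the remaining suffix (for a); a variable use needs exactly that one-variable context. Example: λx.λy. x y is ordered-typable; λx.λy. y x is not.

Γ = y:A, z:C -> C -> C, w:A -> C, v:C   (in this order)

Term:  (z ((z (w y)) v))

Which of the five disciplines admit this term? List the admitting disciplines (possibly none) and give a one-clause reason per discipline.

admitting disciplines: relevant, unrestricted
usage: y ×1, z ×2, w ×1, v ×1
order of uses: z, z, w, y, v
typing: well-typed — term : C -> C
ordered: ✗ — repeated use of z ×2
linear: ✗ — repeated use of z ×2
affine: ✗ — repeated use of z ×2
relevant: ✓ — y, z, w, v: all used, weakening unneeded
unrestricted: ✓ — well-typed at C -> C; no restrictions here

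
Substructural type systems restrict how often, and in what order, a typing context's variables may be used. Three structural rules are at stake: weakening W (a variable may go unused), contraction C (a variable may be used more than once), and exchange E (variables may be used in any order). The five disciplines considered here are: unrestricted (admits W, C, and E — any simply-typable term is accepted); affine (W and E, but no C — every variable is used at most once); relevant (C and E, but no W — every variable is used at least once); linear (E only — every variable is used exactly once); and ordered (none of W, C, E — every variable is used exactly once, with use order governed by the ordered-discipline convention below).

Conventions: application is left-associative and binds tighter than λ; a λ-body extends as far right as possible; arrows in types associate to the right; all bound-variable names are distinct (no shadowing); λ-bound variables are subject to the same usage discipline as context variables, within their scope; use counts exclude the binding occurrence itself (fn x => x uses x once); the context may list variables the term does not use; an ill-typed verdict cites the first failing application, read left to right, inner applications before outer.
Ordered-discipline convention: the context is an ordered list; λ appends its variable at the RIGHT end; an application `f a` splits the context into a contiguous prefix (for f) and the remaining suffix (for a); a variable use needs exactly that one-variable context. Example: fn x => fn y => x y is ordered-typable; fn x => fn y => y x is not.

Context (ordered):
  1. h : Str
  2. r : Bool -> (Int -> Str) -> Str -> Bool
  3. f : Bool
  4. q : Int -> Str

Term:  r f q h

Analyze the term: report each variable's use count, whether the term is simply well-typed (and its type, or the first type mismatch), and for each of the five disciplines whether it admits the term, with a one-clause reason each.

counts: h=1; r=1; f=1; q=1
order of uses: r, f, q, h
typing: well-typed — term : Bool
ordered: ✗ — no ordered split (uses run r, f, q, h)
linear: ✓ — exactly-once usage across h, r, f, q
affine: ✓ — none of h, r, f, q used more than once
relevant: ✓ — none of h, r, f, q goes unused
unrestricted: ✓ — type-checks (Bool) and nothing is barred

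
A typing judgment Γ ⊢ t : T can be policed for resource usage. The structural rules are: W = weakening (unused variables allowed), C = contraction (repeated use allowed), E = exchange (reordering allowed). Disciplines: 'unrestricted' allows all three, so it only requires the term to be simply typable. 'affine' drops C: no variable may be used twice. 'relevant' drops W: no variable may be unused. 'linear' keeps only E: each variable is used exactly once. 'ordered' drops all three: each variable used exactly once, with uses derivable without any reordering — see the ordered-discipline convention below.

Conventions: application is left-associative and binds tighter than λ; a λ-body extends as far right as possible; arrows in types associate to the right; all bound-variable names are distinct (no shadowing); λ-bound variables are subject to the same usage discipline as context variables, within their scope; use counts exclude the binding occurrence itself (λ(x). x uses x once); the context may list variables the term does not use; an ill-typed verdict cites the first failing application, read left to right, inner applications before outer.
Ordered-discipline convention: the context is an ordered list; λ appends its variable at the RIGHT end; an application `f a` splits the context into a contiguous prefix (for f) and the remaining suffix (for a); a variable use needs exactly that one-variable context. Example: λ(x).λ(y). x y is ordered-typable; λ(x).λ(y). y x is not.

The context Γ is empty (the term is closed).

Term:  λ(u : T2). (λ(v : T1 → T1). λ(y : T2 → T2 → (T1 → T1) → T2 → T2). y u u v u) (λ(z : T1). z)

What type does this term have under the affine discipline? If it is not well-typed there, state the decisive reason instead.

not well-typed under affine — needs contraction — u ×3
counts: u (bound): 3×; v (bound): 1×; y (bound): 1×; z (bound): 1×
order of uses: y, u, u, v, u, z
typing: the term checks, with type T2 → (T2 → T2 → (T1 → T1) → T2 → T2) → T2
across the five disciplines: ordered ✗ | linear ✗ | affine ✗ | relevant ✓ | unrestricted ✓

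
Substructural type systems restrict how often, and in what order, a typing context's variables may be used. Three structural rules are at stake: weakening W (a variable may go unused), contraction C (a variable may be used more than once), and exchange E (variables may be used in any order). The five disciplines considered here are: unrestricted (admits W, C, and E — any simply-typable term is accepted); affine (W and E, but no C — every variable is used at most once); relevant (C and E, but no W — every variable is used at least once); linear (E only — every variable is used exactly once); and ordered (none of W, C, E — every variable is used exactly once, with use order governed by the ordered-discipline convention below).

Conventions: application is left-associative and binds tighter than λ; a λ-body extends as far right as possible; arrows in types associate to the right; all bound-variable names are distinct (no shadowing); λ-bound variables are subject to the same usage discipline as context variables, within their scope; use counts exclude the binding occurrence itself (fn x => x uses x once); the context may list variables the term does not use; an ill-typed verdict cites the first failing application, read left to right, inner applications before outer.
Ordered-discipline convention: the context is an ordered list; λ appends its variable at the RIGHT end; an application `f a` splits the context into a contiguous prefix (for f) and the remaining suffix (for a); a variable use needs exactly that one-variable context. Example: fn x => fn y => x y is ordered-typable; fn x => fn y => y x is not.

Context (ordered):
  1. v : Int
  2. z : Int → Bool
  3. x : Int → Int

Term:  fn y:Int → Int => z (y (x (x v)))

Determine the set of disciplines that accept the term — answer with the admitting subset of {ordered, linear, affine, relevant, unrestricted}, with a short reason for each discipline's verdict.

accepted by: relevant, unrestricted
counts: v=1; z=1; x=2; y (λ-bound)=1
use order (left to right): z, y, x, x, v
typing: ✓ — (Int → Int) → Bool
ordered: ✗, uses contraction: x ×2
linear: ✗, uses contraction: x ×2
affine: ✗, uses contraction: x ×2
relevant: ✓, every one of v, z, x, y appears
unrestricted: ✓, well-typed at (Int → Int) → Bool; no restrictions here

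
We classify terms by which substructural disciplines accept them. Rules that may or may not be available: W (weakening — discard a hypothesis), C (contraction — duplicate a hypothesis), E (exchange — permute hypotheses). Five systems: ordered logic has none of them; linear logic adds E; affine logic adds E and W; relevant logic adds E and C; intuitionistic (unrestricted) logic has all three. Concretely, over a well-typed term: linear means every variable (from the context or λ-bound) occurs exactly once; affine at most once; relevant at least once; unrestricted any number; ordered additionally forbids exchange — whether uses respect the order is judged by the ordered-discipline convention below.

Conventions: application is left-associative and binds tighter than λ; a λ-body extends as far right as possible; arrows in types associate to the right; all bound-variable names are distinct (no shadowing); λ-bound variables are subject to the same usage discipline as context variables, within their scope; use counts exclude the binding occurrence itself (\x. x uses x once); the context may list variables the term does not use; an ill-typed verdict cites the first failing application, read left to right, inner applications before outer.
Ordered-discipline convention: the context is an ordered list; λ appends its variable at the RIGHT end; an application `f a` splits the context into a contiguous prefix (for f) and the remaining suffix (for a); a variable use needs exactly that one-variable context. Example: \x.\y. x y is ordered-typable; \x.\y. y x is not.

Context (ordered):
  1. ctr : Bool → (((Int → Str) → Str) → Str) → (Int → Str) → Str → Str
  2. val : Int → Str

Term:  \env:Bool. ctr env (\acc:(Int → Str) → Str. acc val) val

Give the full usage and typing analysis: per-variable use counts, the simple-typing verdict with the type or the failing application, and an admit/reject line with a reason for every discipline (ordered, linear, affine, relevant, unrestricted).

counts: ctr=1, val=2, env (bound)=1, acc (bound)=1
uses in reading order: ctr, env, acc, val, val
typing: ✓ — Bool → Str → Str
ordered: ✗ — repeated use of val ×2
linear: ✗ — repeated use of val ×2
affine: ✗ — repeated use of val ×2
relevant: ✓ — every one of ctr, val, env, acc appears
unrestricted: ✓ — type-checks (Bool → Str → Str) and nothing is barred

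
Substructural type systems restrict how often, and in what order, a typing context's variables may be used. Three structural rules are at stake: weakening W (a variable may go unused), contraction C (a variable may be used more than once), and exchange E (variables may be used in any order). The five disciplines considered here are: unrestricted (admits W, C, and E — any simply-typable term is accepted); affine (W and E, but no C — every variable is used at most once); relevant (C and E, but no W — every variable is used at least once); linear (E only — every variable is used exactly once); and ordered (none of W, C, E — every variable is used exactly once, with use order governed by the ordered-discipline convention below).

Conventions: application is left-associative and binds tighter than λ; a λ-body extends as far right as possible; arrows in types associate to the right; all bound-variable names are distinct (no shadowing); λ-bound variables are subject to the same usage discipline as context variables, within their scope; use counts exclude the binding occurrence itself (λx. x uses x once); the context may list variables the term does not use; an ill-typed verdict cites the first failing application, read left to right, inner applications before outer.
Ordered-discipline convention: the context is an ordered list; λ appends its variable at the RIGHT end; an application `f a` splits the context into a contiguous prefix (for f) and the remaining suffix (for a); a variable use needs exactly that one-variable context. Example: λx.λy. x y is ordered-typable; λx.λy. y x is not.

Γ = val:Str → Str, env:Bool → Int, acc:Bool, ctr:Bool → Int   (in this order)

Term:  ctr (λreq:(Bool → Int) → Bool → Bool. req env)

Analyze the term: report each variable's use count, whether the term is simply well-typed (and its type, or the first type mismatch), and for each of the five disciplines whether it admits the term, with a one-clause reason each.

variable uses: val=0; env=1; acc=0; ctr=1; req (λ-bound)=1
use order (left to right): ctr, req, env
typing: ill-typed: a function awaiting Bool gets ((Bool → Int) → Bool → Bool) → Bool → Bool
ordered: ✗ — fails simple typing
linear: ✗ — a type mismatch blocks all five
affine: ✗ — the type mismatch rejects it
relevant: ✗ — not simply typable
unrestricted: ✗ — fails simple typing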